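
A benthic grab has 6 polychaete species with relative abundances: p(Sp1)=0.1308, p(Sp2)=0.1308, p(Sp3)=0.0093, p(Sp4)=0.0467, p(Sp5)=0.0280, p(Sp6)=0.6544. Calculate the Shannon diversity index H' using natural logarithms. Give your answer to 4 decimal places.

1.0963

Each pᵢ ln pᵢ term (working shown to 6 dp, full precision carried): 0.1308×(-2.034086)=-0.266058, 0.1308×(-2.034086)=-0.266058, 0.0093×(-4.677741)=-0.043503, 0.0467×(-3.064011)=-0.143089, 0.028×(-3.575551)=-0.100115, 0.6544×(-0.424036)=-0.277489.
Sum = -1.096314, so H' = 1.0963.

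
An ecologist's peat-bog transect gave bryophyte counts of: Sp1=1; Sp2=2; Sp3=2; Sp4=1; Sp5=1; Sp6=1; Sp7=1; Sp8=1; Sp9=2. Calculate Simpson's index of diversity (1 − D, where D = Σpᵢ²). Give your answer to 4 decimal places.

0.8750

Total N = 1+2+2+1+1+1+1+1+2 = 12, so the proportions are 0.083333, 0.166667, 0.166667, 0.083333, 0.083333, 0.083333, 0.083333, 0.083333, 0.166667 (working shown to 6 dp, full precision carried).
D = 0.083333² + 0.166667² + 0.166667² + 0.083333² + 0.083333² + 0.083333² + 0.083333² + 0.083333² + 0.166667² = 0.006944 + 0.027778 + 0.027778 + 0.006944 + 0.006944 + 0.006944 + 0.006944 + 0.006944 + 0.027778 = 0.125000.
So 1 − D = 0.875000, i.e. 0.8750 to 4 decimal places.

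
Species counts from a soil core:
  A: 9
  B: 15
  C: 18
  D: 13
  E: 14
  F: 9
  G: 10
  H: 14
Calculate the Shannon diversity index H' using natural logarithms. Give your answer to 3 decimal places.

2.052

Total N = 9+15+18+13+14+9+10+14 = 102, so the proportions are 0.08824, 0.14706, 0.17647, 0.12745, 0.13725, 0.08824, 0.09804, 0.13725 (working shown to 5 dp, full precision carried).
Each pᵢ ln pᵢ term: 0.08824×(-2.42775)=-0.21421, 0.14706×(-1.91692)=-0.28190, 0.17647×(-1.73460)=-0.30611, 0.12745×(-2.06002)=-0.26255, 0.13725×(-1.98592)=-0.27258, 0.08824×(-2.42775)=-0.21421, 0.09804×(-2.32239)=-0.22769, 0.13725×(-1.98592)=-0.27258.
Sum = -2.05182, so H' = 2.052.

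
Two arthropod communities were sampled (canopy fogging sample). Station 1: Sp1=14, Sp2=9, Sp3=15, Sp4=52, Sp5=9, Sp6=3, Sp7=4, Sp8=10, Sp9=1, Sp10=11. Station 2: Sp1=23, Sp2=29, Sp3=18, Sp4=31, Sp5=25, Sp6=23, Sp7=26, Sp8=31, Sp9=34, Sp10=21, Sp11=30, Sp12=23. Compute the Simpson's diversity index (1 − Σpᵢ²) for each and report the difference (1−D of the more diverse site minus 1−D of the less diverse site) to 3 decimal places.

0.130

Station 1: N=128, proportions 0.10938, 0.07031, 0.11719, 0.40625, 0.07031, 0.02344, 0.03125, 0.07812, 0.00781, 0.08594, giving 1−D = 0.78430 (working shown to 5 dp, full precision carried).
Station 2: N=314, proportions 0.07325, 0.09236, 0.05732, 0.09873, 0.07962, 0.07325, 0.0828, 0.09873, 0.10828, 0.06688, 0.09554, 0.07325, giving 1−D = 0.91407.
Difference = |0.78430 − 0.91407| = 0.12977, i.e. 0.130 to 3 decimal places.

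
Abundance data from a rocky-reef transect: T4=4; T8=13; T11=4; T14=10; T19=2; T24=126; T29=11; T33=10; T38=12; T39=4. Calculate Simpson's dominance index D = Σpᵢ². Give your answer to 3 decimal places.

0.431

Total N = 4+13+4+10+2+126+11+10+12+4 = 196, so the proportions are 0.02041, 0.06633, 0.02041, 0.05102, 0.0102, 0.64286, 0.05612, 0.05102, 0.06122, 0.02041 (working shown to 5 dp, full precision carried).
D = 0.02041² + 0.06633² + 0.02041² + 0.05102² + 0.0102² + 0.64286² + 0.05612² + 0.05102² + 0.06122² + 0.02041² = 0.00042 + 0.00440 + 0.00042 + 0.00260 + 0.00010 + 0.41327 + 0.00315 + 0.00260 + 0.00375 + 0.00042 = 0.43112.
To 3 decimal places, D = 0.431.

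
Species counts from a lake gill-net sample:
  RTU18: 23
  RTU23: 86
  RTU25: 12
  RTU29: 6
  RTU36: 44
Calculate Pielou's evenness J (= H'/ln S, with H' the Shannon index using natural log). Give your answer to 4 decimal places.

Total N = 23+86+12+6+44 = 171, so the proportions are 0.134503, 0.502924, 0.070175, 0.035088, 0.25731 (working shown to 6 dp, full precision carried).
H' = −Σ pᵢ ln pᵢ = −((-0.269836) + (-0.345668) + (-0.186439) + (-0.117540) + (-0.349292)) = 1.268775.
With S = 5 species, ln S = 1.609438, so J = 1.268775/1.609438 = 0.788334, i.e. 0.7883 to 4 decimal places.

0.7883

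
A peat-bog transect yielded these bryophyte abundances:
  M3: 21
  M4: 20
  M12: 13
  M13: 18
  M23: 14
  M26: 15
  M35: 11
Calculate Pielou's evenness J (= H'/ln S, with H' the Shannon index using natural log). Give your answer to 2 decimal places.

0.99

Total N = 21+20+13+18+14+15+11 = 112, so the proportions are 0.1875, 0.1786, 0.1161, 0.1607, 0.125, 0.1339, 0.0982 (working shown to 4 dp, full precision carried).
H' = −Σ pᵢ ln pᵢ = −((-0.3139) + (-0.3076) + (-0.2500) + (-0.2938) + (-0.2599) + (-0.2693) + (-0.2279)) = 1.9224.
With S = 7 species, ln S = 1.9459, so J = 1.9224/1.9459 = 0.9879, i.e. 0.99 to 2 decimal places.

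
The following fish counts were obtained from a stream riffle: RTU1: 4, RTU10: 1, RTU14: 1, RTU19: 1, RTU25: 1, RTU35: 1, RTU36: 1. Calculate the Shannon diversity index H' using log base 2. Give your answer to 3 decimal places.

2.522

Total N = 4+1+1+1+1+1+1 = 10, so the proportions are 0.4, 0.1, 0.1, 0.1, 0.1, 0.1, 0.1 (working shown to 5 dp, full precision carried).
Each pᵢ log₂ pᵢ term: 0.4×(-1.32193)=-0.52877, 0.1×(-3.32193)=-0.33219, 0.1×(-3.32193)=-0.33219, 0.1×(-3.32193)=-0.33219, 0.1×(-3.32193)=-0.33219, 0.1×(-3.32193)=-0.33219, 0.1×(-3.32193)=-0.33219.
Sum = -2.52193, so H' = 2.522.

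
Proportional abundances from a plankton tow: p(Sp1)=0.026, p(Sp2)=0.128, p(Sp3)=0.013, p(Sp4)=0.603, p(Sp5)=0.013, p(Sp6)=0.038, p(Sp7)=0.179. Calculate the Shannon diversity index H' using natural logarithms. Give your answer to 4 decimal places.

Each pᵢ ln pᵢ term (working shown to 6 dp, full precision carried): 0.026×(-3.649659)=-0.094891, 0.128×(-2.055725)=-0.263133, 0.013×(-4.342806)=-0.056456, 0.603×(-0.505838)=-0.305020, 0.013×(-4.342806)=-0.056456, 0.038×(-3.270169)=-0.124266, 0.179×(-1.720369)=-0.307946.
Sum = -1.208170, so H' = 1.2082.

1.2082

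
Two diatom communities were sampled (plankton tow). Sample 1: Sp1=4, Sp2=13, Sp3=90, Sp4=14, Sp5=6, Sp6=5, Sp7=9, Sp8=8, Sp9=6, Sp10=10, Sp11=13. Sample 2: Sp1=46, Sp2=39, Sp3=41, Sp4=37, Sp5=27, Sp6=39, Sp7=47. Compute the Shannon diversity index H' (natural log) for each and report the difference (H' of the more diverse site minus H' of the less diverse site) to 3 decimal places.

0.140

Sample 1: N=178, proportions 0.02247, 0.07303, 0.50562, 0.07865, 0.03371, 0.02809, 0.05056, 0.04494, 0.03371, 0.05618, 0.07303, giving H' = 1.79331 (working shown to 5 dp, full precision carried).
Sample 2: N=276, proportions 0.16667, 0.1413, 0.14855, 0.13406, 0.09783, 0.1413, 0.17029, giving H' = 1.93315.
Difference = |1.79331 − 1.93315| = 0.13984, i.e. 0.140 to 3 decimal places.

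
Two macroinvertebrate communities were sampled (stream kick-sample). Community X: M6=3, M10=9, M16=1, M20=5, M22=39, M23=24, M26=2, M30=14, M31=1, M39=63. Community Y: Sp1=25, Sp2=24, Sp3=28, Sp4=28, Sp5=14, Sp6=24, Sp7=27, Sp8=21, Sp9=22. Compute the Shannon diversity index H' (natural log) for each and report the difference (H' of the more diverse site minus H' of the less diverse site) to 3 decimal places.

0.513

Community X: N=161, proportions 0.01863, 0.0559, 0.00621, 0.03106, 0.24224, 0.14907, 0.01242, 0.08696, 0.00621, 0.3913, giving H' = 1.66761 (working shown to 5 dp, full precision carried).
Community Y: N=213, proportions 0.11737, 0.11268, 0.13146, 0.13146, 0.06573, 0.11268, 0.12676, 0.09859, 0.10329, giving H' = 2.18057.
Difference = |1.66761 − 2.18057| = 0.51296, i.e. 0.513 to 3 decimal places.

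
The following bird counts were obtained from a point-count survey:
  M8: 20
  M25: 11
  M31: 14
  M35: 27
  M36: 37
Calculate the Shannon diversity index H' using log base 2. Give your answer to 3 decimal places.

2.191

Total N = 20+11+14+27+37 = 109, so the proportions are 0.18349, 0.10092, 0.12844, 0.24771, 0.33945 (working shown to 5 dp, full precision carried).
Each pᵢ log₂ pᵢ term: 0.18349×(-2.44626)=-0.44885, 0.10092×(-3.30875)=-0.33391, 0.12844×(-2.96083)=-0.38029, 0.24771×(-2.01330)=-0.49871, 0.33945×(-1.55873)=-0.52911.
Sum = -2.19087, so H' = 2.191.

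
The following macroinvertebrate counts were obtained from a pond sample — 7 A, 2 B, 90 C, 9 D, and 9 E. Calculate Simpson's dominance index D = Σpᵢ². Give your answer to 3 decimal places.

Total N = 7+2+90+9+9 = 117, so the proportions are 0.05983, 0.01709, 0.76923, 0.07692, 0.07692 (working shown to 5 dp, full precision carried).
D = 0.05983² + 0.01709² + 0.76923² + 0.07692² + 0.07692² = 0.00358 + 0.00029 + 0.59172 + 0.00592 + 0.00592 = 0.60742.
To 3 decimal places, D = 0.607.

0.607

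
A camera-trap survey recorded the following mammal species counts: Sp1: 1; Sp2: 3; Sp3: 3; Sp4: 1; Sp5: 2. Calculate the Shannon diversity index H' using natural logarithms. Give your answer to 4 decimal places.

Total N = 1+3+3+1+2 = 10, so the proportions are 0.1, 0.3, 0.3, 0.1, 0.2 (working shown to 6 dp, full precision carried).
Each pᵢ ln pᵢ term: 0.1×(-2.302585)=-0.230259, 0.3×(-1.203973)=-0.361192, 0.3×(-1.203973)=-0.361192, 0.1×(-2.302585)=-0.230259, 0.2×(-1.609438)=-0.321888.
Sum = -1.504788, so H' = 1.5048.

1.5048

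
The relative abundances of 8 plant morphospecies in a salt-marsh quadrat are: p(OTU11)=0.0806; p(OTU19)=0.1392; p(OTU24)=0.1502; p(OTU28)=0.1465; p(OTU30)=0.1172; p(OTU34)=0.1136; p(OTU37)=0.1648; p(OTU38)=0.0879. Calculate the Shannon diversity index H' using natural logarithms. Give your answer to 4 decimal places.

Each pᵢ ln pᵢ term (working shown to 6 dp, full precision carried): 0.0806×(-2.518257)=-0.202971, 0.1392×(-1.971844)=-0.274481, 0.1502×(-1.895788)=-0.284747, 0.1465×(-1.920730)=-0.281387, 0.1172×(-2.143873)=-0.251262, 0.1136×(-2.175072)=-0.247088, 0.1648×(-1.803023)=-0.297138, 0.0879×(-2.431555)=-0.213734.
Sum = -2.052808, so H' = 2.0528.

2.0528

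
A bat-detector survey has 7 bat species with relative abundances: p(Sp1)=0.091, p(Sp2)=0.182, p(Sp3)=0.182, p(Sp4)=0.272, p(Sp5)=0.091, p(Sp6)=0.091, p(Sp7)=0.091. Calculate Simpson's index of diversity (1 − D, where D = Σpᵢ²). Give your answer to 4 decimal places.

0.8266

D = 0.091² + 0.182² + 0.182² + 0.272² + 0.091² + 0.091² + 0.091² = 0.008281 + 0.033124 + 0.033124 + 0.073984 + 0.008281 + 0.008281 + 0.008281 = 0.173356 (working shown to 6 dp, full precision carried).
So 1 − D = 0.826644, i.e. 0.8266 to 4 decimal places.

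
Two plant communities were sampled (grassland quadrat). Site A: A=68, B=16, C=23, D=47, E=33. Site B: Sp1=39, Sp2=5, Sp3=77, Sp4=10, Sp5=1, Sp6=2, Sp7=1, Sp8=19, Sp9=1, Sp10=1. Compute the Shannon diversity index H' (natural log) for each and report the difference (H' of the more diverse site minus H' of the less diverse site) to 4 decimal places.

Site A: N=187, proportions 0.3636364, 0.0855615, 0.1229947, 0.2513369, 0.1764706, giving H' = 1.4891514 (working shown to 7 dp, full precision carried).
Site B: N=156, proportions 0.25, 0.0320513, 0.4935897, 0.0641026, 0.0064103, 0.0128205, 0.0064103, 0.1217949, 0.0064103, 0.0064103, giving H' = 1.4232176.
Difference = |1.4891514 − 1.4232176| = 0.0659338, i.e. 0.0659 to 4 decimal places.

0.0659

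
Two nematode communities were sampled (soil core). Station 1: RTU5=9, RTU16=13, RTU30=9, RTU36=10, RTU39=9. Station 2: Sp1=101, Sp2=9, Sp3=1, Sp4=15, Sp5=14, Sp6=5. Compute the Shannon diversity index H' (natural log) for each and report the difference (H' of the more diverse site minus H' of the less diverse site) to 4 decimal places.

Station 1: N=50, proportions 0.18, 0.26, 0.18, 0.2, 0.18, giving H' = 1.598118 (working shown to 6 dp, full precision carried).
Station 2: N=145, proportions 0.696552, 0.062069, 0.006897, 0.103448, 0.096552, 0.034483, giving H' = 1.035238.
Difference = |1.598118 − 1.035238| = 0.562880, i.e. 0.5629 to 4 decimal places.

0.5629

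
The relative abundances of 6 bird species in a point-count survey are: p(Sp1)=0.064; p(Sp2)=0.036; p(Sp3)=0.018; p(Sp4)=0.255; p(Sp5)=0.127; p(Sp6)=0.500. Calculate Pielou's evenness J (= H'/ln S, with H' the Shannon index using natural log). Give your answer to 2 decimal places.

H' = −Σ pᵢ ln pᵢ = −((-0.1759) + (-0.1197) + (-0.0723) + (-0.3485) + (-0.2621) + (-0.3466)) = 1.3250 (working shown to 4 dp, full precision carried).
With S = 6 species, ln S = 1.7918, so J = 1.3250/1.7918 = 0.7395, i.e. 0.74 to 2 decimal places.

0.74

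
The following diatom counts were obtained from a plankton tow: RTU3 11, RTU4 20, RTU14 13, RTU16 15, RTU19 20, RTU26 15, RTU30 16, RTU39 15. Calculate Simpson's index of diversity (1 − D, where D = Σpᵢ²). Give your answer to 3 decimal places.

0.871

Total N = 11+20+13+15+20+15+16+15 = 125, so the proportions are 0.088, 0.16, 0.104, 0.12, 0.16, 0.12, 0.128, 0.12 (working shown to 5 dp, full precision carried).
D = 0.088² + 0.16² + 0.104² + 0.12² + 0.16² + 0.12² + 0.128² + 0.12² = 0.00774 + 0.02560 + 0.01082 + 0.01440 + 0.02560 + 0.01440 + 0.01638 + 0.01440 = 0.12934.
So 1 − D = 0.87066, i.e. 0.871 to 3 decimal places.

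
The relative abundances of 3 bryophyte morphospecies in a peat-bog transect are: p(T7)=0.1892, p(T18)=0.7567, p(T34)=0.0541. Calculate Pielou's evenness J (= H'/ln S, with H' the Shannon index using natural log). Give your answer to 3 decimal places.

0.622

H' = −Σ pᵢ ln pᵢ = −((-0.31501) + (-0.21096) + (-0.15781)) = 0.68377 (working shown to 5 dp, full precision carried).
With S = 3 species, ln S = 1.09861, so J = 0.68377/1.09861 = 0.62240, i.e. 0.622 to 3 decimal places.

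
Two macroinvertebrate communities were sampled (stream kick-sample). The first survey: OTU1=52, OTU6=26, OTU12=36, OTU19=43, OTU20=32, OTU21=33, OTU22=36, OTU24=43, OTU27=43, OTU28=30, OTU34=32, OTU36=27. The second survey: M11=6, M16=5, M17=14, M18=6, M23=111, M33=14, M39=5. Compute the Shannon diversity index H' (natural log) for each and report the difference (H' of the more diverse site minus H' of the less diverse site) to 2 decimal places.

The first survey: N=433, proportions 0.1201, 0.06, 0.0831, 0.0993, 0.0739, 0.0762, 0.0831, 0.0993, 0.0993, 0.0693, 0.0739, 0.0624, giving H' = 2.4643 (working shown to 4 dp, full precision carried).
The second survey: N=161, proportions 0.0373, 0.0311, 0.087, 0.0373, 0.6894, 0.087, 0.0311, giving H' = 1.1420.
Difference = |2.4643 − 1.1420| = 1.3223, i.e. 1.32 to 2 decimal places.

1.32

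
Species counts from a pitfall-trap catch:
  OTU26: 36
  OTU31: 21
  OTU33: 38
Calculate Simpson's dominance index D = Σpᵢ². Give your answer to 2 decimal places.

Total N = 36+21+38 = 95, so the proportions are 0.3789, 0.2211, 0.4 (working shown to 4 dp, full precision carried).
D = 0.3789² + 0.2211² + 0.4² = 0.1436 + 0.0489 + 0.1600 = 0.3525.
To 2 decimal places, D = 0.35.

0.35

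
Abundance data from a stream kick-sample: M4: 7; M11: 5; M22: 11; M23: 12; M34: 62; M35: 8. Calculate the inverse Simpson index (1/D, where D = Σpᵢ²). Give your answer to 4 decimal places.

Total N = 7+5+11+12+62+8 = 105, so the proportions are 0.0666667, 0.047619, 0.1047619, 0.1142857, 0.5904762, 0.0761905 (working shown to 7 dp, full precision carried).
D = 0.0666667² + 0.047619² + 0.1047619² + 0.1142857² + 0.5904762² + 0.0761905² = 0.0044444 + 0.0022676 + 0.0109751 + 0.0130612 + 0.3486621 + 0.0058050 = 0.3852154.
So 1/D = 2.595950, i.e. 2.5960 to 4 decimal places.

2.5960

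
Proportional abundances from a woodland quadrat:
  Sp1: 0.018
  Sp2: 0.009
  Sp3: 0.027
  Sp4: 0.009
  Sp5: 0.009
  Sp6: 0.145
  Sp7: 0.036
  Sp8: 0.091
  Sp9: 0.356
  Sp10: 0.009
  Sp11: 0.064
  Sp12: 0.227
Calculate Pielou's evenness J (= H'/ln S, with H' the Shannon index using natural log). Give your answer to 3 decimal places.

0.739

H' = −Σ pᵢ ln pᵢ = −((-0.07231) + (-0.04239) + (-0.09752) + (-0.04239) + (-0.04239) + (-0.28000) + (-0.11967) + (-0.21812) + (-0.36769) + (-0.04239) + (-0.17593) + (-0.33660)) = 1.83741 (working shown to 5 dp, full precision carried).
With S = 12 species, ln S = 2.48491, so J = 1.83741/2.48491 = 0.73943, i.e. 0.739 to 3 decimal places.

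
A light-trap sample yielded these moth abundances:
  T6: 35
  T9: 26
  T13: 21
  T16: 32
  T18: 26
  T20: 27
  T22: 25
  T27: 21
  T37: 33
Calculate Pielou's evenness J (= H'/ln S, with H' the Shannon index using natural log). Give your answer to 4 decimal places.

0.9932

Total N = 35+26+21+32+26+27+25+21+33 = 246, so the proportions are 0.142276, 0.105691, 0.085366, 0.130081, 0.105691, 0.109756, 0.101626, 0.085366, 0.134146 (working shown to 6 dp, full precision carried).
H' = −Σ pᵢ ln pᵢ = −((-0.277437) + (-0.237513) + (-0.210069) + (-0.265313) + (-0.237513) + (-0.242506) + (-0.232363) + (-0.210069) + (-0.269476)) = 2.182259.
With S = 9 species, ln S = 2.197225, so J = 2.182259/2.197225 = 0.993189, i.e. 0.9932 to 4 decimal places.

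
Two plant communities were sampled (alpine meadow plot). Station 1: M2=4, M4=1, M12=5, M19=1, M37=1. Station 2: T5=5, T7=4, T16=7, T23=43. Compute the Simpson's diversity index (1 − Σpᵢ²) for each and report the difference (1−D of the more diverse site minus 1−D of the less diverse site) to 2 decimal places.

Station 1: N=12, proportions 0.333333, 0.083333, 0.416667, 0.083333, 0.083333, giving 1−D = 0.694444 (working shown to 6 dp, full precision carried).
Station 2: N=59, proportions 0.084746, 0.067797, 0.118644, 0.728814, giving 1−D = 0.442976.
Difference = |0.694444 − 0.442976| = 0.251468, i.e. 0.25 to 2 decimal places.

0.25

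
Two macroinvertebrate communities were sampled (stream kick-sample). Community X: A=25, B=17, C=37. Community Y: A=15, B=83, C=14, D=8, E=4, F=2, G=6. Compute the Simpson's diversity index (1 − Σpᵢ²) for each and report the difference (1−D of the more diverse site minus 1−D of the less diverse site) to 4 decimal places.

0.0606

Community X: N=79, proportions 0.3164557, 0.21518987, 0.46835443, giving 1−D = 0.63419324 (working shown to 8 dp, full precision carried).
Community Y: N=132, proportions 0.11363636, 0.62878788, 0.10606061, 0.06060606, 0.03030303, 0.01515152, 0.04545455, giving 1−D = 0.57357668.
Difference = |0.63419324 − 0.57357668| = 0.06061656, i.e. 0.0606 to 4 decimal places.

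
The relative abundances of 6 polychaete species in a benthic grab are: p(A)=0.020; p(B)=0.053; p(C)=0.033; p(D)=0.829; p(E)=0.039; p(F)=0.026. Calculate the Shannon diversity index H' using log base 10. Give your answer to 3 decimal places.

0.314

Each pᵢ log₁₀ pᵢ term (working shown to 5 dp, full precision carried): 0.02×(-1.69897)=-0.03398, 0.053×(-1.27572)=-0.06761, 0.033×(-1.48149)=-0.04889, 0.829×(-0.08145)=-0.06752, 0.039×(-1.40894)=-0.05495, 0.026×(-1.58503)=-0.04121.
Sum = -0.31416, so H' = 0.314.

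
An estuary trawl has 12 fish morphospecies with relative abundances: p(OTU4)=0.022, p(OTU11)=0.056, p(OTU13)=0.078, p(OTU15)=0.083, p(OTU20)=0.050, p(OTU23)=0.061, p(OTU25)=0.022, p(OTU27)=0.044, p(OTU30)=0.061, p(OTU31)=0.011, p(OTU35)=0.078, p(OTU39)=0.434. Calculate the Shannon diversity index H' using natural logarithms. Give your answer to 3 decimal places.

Each pᵢ ln pᵢ term (working shown to 5 dp, full precision carried): 0.022×(-3.81671)=-0.08397, 0.056×(-2.88240)=-0.16141, 0.078×(-2.55105)=-0.19898, 0.083×(-2.48891)=-0.20658, 0.05×(-2.99573)=-0.14979, 0.061×(-2.79688)=-0.17061, 0.022×(-3.81671)=-0.08397, 0.044×(-3.12357)=-0.13744, 0.061×(-2.79688)=-0.17061, 0.011×(-4.50986)=-0.04961, 0.078×(-2.55105)=-0.19898, 0.434×(-0.83471)=-0.36226.
Sum = -1.97421, so H' = 1.974.

1.974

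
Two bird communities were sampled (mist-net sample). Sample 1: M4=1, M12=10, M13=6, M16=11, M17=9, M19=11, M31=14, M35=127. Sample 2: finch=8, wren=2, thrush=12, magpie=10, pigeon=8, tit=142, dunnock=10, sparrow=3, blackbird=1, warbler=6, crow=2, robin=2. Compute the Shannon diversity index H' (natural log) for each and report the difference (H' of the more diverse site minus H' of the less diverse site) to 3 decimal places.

Sample 1: N=189, proportions 0.00529, 0.05291, 0.03175, 0.0582, 0.04762, 0.0582, 0.07407, 0.67196, giving H' = 1.22871 (working shown to 5 dp, full precision carried).
Sample 2: N=206, proportions 0.03883, 0.00971, 0.05825, 0.04854, 0.03883, 0.68932, 0.04854, 0.01456, 0.00485, 0.02913, 0.00971, 0.00971, giving H' = 1.29353.
Difference = |1.22871 − 1.29353| = 0.06482, i.e. 0.065 to 3 decimal places.

0.065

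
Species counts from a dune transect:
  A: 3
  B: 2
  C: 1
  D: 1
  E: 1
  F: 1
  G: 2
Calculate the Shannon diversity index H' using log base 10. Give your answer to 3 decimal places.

Total N = 3+2+1+1+1+1+2 = 11, so the proportions are 0.27273, 0.18182, 0.09091, 0.09091, 0.09091, 0.09091, 0.18182 (working shown to 5 dp, full precision carried).
Each pᵢ log₁₀ pᵢ term: 0.27273×(-0.56427)=-0.15389, 0.18182×(-0.74036)=-0.13461, 0.09091×(-1.04139)=-0.09467, 0.09091×(-1.04139)=-0.09467, 0.09091×(-1.04139)=-0.09467, 0.09091×(-1.04139)=-0.09467, 0.18182×(-0.74036)=-0.13461.
Sum = -0.80180, so H' = 0.802.

0.802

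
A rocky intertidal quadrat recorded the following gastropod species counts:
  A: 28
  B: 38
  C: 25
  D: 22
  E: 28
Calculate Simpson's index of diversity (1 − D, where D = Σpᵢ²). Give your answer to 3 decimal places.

Total N = 28+38+25+22+28 = 141, so the proportions are 0.19858, 0.2695, 0.1773, 0.15603, 0.19858 (working shown to 5 dp, full precision carried).
D = 0.19858² + 0.2695² + 0.1773² + 0.15603² + 0.19858² = 0.03943 + 0.07263 + 0.03144 + 0.02434 + 0.03943 = 0.20728.
So 1 − D = 0.79272, i.e. 0.793 to 3 decimal places.

0.793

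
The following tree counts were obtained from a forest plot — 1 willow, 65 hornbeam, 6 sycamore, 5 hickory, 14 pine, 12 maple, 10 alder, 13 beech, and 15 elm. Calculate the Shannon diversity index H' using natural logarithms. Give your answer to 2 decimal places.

1.73

Total N = 1+65+6+5+14+12+10+13+15 = 141, so the proportions are 0.0071, 0.461, 0.0426, 0.0355, 0.0993, 0.0851, 0.0709, 0.0922, 0.1064 (working shown to 4 dp, full precision carried).
Each pᵢ ln pᵢ term: 0.0071×(-4.9488)=-0.0351, 0.461×(-0.7744)=-0.3570, 0.0426×(-3.1570)=-0.1343, 0.0355×(-3.3393)=-0.1184, 0.0993×(-2.3097)=-0.2293, 0.0851×(-2.4639)=-0.2097, 0.0709×(-2.6462)=-0.1877, 0.0922×(-2.3838)=-0.2198, 0.1064×(-2.2407)=-0.2384.
Sum = -1.7297, so H' = 1.73.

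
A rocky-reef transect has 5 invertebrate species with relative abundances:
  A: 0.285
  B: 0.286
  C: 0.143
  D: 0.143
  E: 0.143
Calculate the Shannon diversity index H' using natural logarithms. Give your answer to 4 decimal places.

Each pᵢ ln pᵢ term (working shown to 6 dp, full precision carried): 0.285×(-1.255266)=-0.357751, 0.286×(-1.251763)=-0.358004, 0.143×(-1.944911)=-0.278122, 0.143×(-1.944911)=-0.278122, 0.143×(-1.944911)=-0.278122.
Sum = -1.550122, so H' = 1.5501.

1.5501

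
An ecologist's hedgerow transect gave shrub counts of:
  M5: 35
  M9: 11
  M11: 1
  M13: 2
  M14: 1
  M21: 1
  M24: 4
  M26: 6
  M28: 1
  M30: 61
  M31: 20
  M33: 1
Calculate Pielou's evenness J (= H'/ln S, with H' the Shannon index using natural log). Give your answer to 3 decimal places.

Total N = 35+11+1+2+1+1+4+6+1+61+20+1 = 144, so the proportions are 0.24306, 0.07639, 0.00694, 0.01389, 0.00694, 0.00694, 0.02778, 0.04167, 0.00694, 0.42361, 0.13889, 0.00694 (working shown to 5 dp, full precision carried).
H' = −Σ pᵢ ln pᵢ = −((-0.34379) + (-0.19647) + (-0.03451) + (-0.05940) + (-0.03451) + (-0.03451) + (-0.09954) + (-0.13242) + (-0.03451) + (-0.36386) + (-0.27418) + (-0.03451)) = 1.64222.
With S = 12 species, ln S = 2.48491, so J = 1.64222/2.48491 = 0.66088, i.e. 0.661 to 3 decimal places.

0.661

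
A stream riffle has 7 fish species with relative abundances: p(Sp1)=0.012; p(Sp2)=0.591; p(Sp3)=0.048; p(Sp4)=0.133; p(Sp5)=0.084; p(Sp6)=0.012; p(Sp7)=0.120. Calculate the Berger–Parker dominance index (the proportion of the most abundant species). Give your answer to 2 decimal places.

The largest proportion is 0.591, i.e. d = 0.59 to 2 decimal places.

0.59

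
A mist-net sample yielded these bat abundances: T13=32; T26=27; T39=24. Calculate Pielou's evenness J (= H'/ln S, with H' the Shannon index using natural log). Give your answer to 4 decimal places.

Total N = 32+27+24 = 83, so the proportions are 0.385542, 0.325301, 0.289157 (working shown to 6 dp, full precision carried).
H' = −Σ pᵢ ln pᵢ = −((-0.367462) + (-0.365314) + (-0.358782)) = 1.091558.
With S = 3 species, ln S = 1.098612, so J = 1.091558/1.098612 = 0.993579, i.e. 0.9936 to 4 decimal places.

0.9936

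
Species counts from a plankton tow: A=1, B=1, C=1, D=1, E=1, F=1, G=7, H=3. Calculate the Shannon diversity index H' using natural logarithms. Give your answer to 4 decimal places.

1.7153

Total N = 1+1+1+1+1+1+7+3 = 16, so the proportions are 0.0625, 0.0625, 0.0625, 0.0625, 0.0625, 0.0625, 0.4375, 0.1875 (working shown to 6 dp, full precision carried).
Each pᵢ ln pᵢ term: 0.0625×(-2.772589)=-0.173287, 0.0625×(-2.772589)=-0.173287, 0.0625×(-2.772589)=-0.173287, 0.0625×(-2.772589)=-0.173287, 0.0625×(-2.772589)=-0.173287, 0.0625×(-2.772589)=-0.173287, 0.4375×(-0.826679)=-0.361672, 0.1875×(-1.673976)=-0.313871.
Sum = -1.715263, so H' = 1.7153.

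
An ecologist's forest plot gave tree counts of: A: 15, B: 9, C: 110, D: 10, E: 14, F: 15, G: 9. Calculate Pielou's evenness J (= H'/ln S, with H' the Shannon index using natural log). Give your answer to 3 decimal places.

Total N = 15+9+110+10+14+15+9 = 182, so the proportions are 0.08242, 0.04945, 0.6044, 0.05495, 0.07692, 0.08242, 0.04945 (working shown to 5 dp, full precision carried).
H' = −Σ pᵢ ln pᵢ = −((-0.20571) + (-0.14869) + (-0.30433) + (-0.15942) + (-0.19730) + (-0.20571) + (-0.14869)) = 1.36985.
With S = 7 species, ln S = 1.94591, so J = 1.36985/1.94591 = 0.70396, i.e. 0.704 to 3 decimal places.

0.704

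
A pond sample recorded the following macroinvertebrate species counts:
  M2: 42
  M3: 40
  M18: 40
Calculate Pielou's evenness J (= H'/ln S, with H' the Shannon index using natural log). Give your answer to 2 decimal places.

Total N = 42+40+40 = 122, so the proportions are 0.3443, 0.3279, 0.3279 (working shown to 4 dp, full precision carried).
H' = −Σ pᵢ ln pᵢ = −((-0.3671) + (-0.3656) + (-0.3656)) = 1.0983.
With S = 3 species, ln S = 1.0986, so J = 1.0983/1.0986 = 0.9998, i.e. 1.00 to 2 decimal places.

1.00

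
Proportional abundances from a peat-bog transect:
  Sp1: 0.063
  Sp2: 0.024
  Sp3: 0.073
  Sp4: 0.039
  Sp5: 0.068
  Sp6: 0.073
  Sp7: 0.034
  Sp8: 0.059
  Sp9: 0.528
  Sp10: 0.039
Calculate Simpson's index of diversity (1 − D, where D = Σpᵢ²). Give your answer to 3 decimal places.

D = 0.063² + 0.024² + 0.073² + 0.039² + 0.068² + 0.073² + 0.034² + 0.059² + 0.528² + 0.039² = 0.00397 + 0.00058 + 0.00533 + 0.00152 + 0.00462 + 0.00533 + 0.00116 + 0.00348 + 0.27878 + 0.00152 = 0.30629 (working shown to 5 dp, full precision carried).
So 1 − D = 0.69371, i.e. 0.694 to 3 decimal places.

0.694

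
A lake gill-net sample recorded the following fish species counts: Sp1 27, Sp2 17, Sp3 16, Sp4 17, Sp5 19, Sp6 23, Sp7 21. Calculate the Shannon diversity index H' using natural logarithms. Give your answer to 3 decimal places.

Total N = 27+17+16+17+19+23+21 = 140, so the proportions are 0.19286, 0.12143, 0.11429, 0.12143, 0.13571, 0.16429, 0.15 (working shown to 5 dp, full precision carried).
Each pᵢ ln pᵢ term: 0.19286×(-1.64581)=-0.31741, 0.12143×(-2.10843)=-0.25602, 0.11429×(-2.16905)=-0.24789, 0.12143×(-2.10843)=-0.25602, 0.13571×(-1.99720)=-0.27105, 0.16429×(-1.80615)=-0.29672, 0.15×(-1.89712)=-0.28457.
Sum = -1.92969, so H' = 1.930.

1.930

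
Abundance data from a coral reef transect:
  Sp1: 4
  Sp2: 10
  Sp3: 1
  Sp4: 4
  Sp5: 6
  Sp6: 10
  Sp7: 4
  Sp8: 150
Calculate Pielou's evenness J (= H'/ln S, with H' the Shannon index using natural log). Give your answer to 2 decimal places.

Total N = 4+10+1+4+6+10+4+150 = 189, so the proportions are 0.0212, 0.0529, 0.0053, 0.0212, 0.0317, 0.0529, 0.0212, 0.7937 (working shown to 4 dp, full precision carried).
H' = −Σ pᵢ ln pᵢ = −((-0.0816) + (-0.1555) + (-0.0277) + (-0.0816) + (-0.1095) + (-0.1555) + (-0.0816) + (-0.1834)) = 0.8765.
With S = 8 species, ln S = 2.0794, so J = 0.8765/2.0794 = 0.4215, i.e. 0.42 to 2 decimal places.

0.42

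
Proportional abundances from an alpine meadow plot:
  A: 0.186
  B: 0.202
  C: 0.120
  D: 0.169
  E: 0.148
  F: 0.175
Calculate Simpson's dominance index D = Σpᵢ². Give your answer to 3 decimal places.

0.171

D = 0.186² + 0.202² + 0.12² + 0.169² + 0.148² + 0.175² = 0.03460 + 0.04080 + 0.01440 + 0.02856 + 0.02190 + 0.03062 = 0.17089 (working shown to 5 dp, full precision carried).
To 3 decimal places, D = 0.171.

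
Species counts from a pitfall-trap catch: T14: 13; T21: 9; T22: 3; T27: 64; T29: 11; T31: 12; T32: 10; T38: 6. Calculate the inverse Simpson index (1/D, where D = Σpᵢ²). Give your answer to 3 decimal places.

Total N = 13+9+3+64+11+12+10+6 = 128, so the proportions are 0.1015625, 0.0703125, 0.0234375, 0.5, 0.0859375, 0.09375, 0.078125, 0.046875 (working shown to 7 dp, full precision carried).
D = 0.1015625² + 0.0703125² + 0.0234375² + 0.5² + 0.0859375² + 0.09375² + 0.078125² + 0.046875² = 0.0103149 + 0.0049438 + 0.0005493 + 0.2500000 + 0.0073853 + 0.0087891 + 0.0061035 + 0.0021973 = 0.2902832.
So 1/D = 3.44491, i.e. 3.445 to 3 decimal places.

3.445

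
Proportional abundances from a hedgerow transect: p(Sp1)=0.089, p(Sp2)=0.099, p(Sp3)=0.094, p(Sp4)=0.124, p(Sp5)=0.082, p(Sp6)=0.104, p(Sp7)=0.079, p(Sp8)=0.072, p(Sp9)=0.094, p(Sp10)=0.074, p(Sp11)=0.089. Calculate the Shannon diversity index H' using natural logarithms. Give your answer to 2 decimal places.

Each pᵢ ln pᵢ term (working shown to 4 dp, full precision carried): 0.089×(-2.4191)=-0.2153, 0.099×(-2.3126)=-0.2290, 0.094×(-2.3645)=-0.2223, 0.124×(-2.0875)=-0.2588, 0.082×(-2.5010)=-0.2051, 0.104×(-2.2634)=-0.2354, 0.079×(-2.5383)=-0.2005, 0.072×(-2.6311)=-0.1894, 0.094×(-2.3645)=-0.2223, 0.074×(-2.6037)=-0.1927, 0.089×(-2.4191)=-0.2153.
Sum = -2.3860, so H' = 2.39.

2.39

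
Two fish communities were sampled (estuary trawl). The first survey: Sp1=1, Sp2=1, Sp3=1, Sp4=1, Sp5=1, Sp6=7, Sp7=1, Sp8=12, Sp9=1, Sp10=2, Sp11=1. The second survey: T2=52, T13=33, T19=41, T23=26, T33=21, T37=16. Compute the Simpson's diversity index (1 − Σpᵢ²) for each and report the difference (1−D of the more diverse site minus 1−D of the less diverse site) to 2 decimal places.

0.05

The first survey: N=29, proportions 0.0345, 0.0345, 0.0345, 0.0345, 0.0345, 0.2414, 0.0345, 0.4138, 0.0345, 0.069, 0.0345, giving 1−D = 0.7562 (working shown to 4 dp, full precision carried).
The second survey: N=189, proportions 0.2751, 0.1746, 0.2169, 0.1376, 0.1111, 0.0847, giving 1−D = 0.8083.
Difference = |0.7562 − 0.8083| = 0.0521, i.e. 0.05 to 2 decimal places.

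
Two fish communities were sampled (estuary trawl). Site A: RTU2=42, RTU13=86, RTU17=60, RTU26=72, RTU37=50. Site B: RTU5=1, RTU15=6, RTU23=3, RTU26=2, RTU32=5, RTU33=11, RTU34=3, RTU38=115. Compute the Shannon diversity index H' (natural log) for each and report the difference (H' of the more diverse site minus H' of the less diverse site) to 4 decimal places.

0.6956

Site A: N=310, proportions 0.135483871, 0.277419355, 0.193548387, 0.232258065, 0.161290323, giving H' = 1.577740762 (working shown to 9 dp, full precision carried).
Site B: N=146, proportions 0.006849315, 0.04109589, 0.020547945, 0.01369863, 0.034246575, 0.075342466, 0.020547945, 0.787671233, giving H' = 0.882101435.
Difference = |1.577740762 − 0.882101435| = 0.695639327, i.e. 0.6956 to 4 decimal places.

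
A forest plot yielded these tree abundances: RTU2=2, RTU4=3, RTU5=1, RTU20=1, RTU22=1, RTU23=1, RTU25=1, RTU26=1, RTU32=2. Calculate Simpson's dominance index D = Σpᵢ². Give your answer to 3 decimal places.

0.136

Total N = 2+3+1+1+1+1+1+1+2 = 13, so the proportions are 0.15385, 0.23077, 0.07692, 0.07692, 0.07692, 0.07692, 0.07692, 0.07692, 0.15385 (working shown to 5 dp, full precision carried).
D = 0.15385² + 0.23077² + 0.07692² + 0.07692² + 0.07692² + 0.07692² + 0.07692² + 0.07692² + 0.15385² = 0.02367 + 0.05325 + 0.00592 + 0.00592 + 0.00592 + 0.00592 + 0.00592 + 0.00592 + 0.02367 = 0.13609.
To 3 decimal places, D = 0.136.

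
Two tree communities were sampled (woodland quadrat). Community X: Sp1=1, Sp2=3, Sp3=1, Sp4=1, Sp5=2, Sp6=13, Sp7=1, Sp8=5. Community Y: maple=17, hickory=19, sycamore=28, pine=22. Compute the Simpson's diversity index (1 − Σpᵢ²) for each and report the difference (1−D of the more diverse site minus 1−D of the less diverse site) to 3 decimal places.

0.030

Community X: N=27, proportions 0.03704, 0.11111, 0.03704, 0.03704, 0.07407, 0.48148, 0.03704, 0.18519, giving 1−D = 0.71056 (working shown to 5 dp, full precision carried).
Community Y: N=86, proportions 0.19767, 0.22093, 0.32558, 0.25581, giving 1−D = 0.74067.
Difference = |0.71056 − 0.74067| = 0.03011, i.e. 0.030 to 3 decimal places.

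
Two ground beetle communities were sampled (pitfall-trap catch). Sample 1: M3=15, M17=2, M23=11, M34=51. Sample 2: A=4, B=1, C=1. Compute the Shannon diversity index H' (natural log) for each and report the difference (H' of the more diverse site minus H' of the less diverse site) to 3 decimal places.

0.098

Sample 1: N=79, proportions 0.18987, 0.02532, 0.13924, 0.64557, giving H' = 0.96556 (working shown to 5 dp, full precision carried).
Sample 2: N=6, proportions 0.66667, 0.16667, 0.16667, giving H' = 0.86756.
Difference = |0.96556 − 0.86756| = 0.09800, i.e. 0.098 to 3 decimal places.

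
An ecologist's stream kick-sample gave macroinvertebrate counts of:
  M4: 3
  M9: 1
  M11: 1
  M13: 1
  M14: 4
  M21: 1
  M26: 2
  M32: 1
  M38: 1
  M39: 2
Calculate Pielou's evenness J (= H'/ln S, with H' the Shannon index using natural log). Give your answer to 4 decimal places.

0.9338

Total N = 3+1+1+1+4+1+2+1+1+2 = 17, so the proportions are 0.176471, 0.058824, 0.058824, 0.058824, 0.235294, 0.058824, 0.117647, 0.058824, 0.058824, 0.117647 (working shown to 6 dp, full precision carried).
H' = −Σ pᵢ ln pᵢ = −((-0.306106) + (-0.166660) + (-0.166660) + (-0.166660) + (-0.340452) + (-0.166660) + (-0.251772) + (-0.166660) + (-0.166660) + (-0.251772)) = 2.150060.
With S = 10 species, ln S = 2.302585, so J = 2.150060/2.302585 = 0.933759, i.e. 0.9338 to 4 decimal places.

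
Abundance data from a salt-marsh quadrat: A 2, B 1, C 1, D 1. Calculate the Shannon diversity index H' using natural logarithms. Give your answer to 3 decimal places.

1.332

Total N = 2+1+1+1 = 5, so the proportions are 0.4, 0.2, 0.2, 0.2 (working shown to 5 dp, full precision carried).
Each pᵢ ln pᵢ term: 0.4×(-0.91629)=-0.36652, 0.2×(-1.60944)=-0.32189, 0.2×(-1.60944)=-0.32189, 0.2×(-1.60944)=-0.32189.
Sum = -1.33218, so H' = 1.332.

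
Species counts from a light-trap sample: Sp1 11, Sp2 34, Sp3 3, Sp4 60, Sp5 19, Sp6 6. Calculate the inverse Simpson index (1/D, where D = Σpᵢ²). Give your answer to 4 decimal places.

3.3483

Total N = 11+34+3+60+19+6 = 133, so the proportions are 0.08270677, 0.2556391, 0.02255639, 0.45112782, 0.14285714, 0.04511278 (working shown to 8 dp, full precision carried).
D = 0.08270677² + 0.2556391² + 0.02255639² + 0.45112782² + 0.14285714² + 0.04511278² = 0.00684041 + 0.06535135 + 0.00050879 + 0.20351631 + 0.02040816 + 0.00203516 = 0.29866018.
So 1/D = 3.348287, i.e. 3.3483 to 4 decimal places.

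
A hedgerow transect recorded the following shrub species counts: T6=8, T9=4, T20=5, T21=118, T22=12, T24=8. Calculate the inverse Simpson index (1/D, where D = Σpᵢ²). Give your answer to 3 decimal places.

1.688

Total N = 8+4+5+118+12+8 = 155, so the proportions are 0.051613, 0.025806, 0.032258, 0.76129, 0.077419, 0.051613 (working shown to 6 dp, full precision carried).
D = 0.051613² + 0.025806² + 0.032258² + 0.76129² + 0.077419² + 0.051613² = 0.002664 + 0.000666 + 0.001041 + 0.579563 + 0.005994 + 0.002664 = 0.592591.
So 1/D = 1.68750, i.e. 1.688 to 3 decimal places.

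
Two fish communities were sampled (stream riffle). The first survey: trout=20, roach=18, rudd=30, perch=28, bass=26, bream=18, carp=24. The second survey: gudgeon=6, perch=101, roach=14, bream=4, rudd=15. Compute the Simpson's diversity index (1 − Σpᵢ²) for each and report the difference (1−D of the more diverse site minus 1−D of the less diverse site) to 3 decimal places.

0.396

The first survey: N=164, proportions 0.121951, 0.109756, 0.182927, 0.170732, 0.158537, 0.109756, 0.146341, giving 1−D = 0.851874 (working shown to 6 dp, full precision carried).
The second survey: N=140, proportions 0.042857, 0.721429, 0.1, 0.028571, 0.107143, giving 1−D = 0.455408.
Difference = |0.851874 − 0.455408| = 0.396466, i.e. 0.396 to 3 decimal places.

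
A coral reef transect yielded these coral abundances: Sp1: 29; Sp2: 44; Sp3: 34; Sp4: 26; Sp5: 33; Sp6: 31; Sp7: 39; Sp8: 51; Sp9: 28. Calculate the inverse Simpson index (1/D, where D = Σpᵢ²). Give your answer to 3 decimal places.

Total N = 29+44+34+26+33+31+39+51+28 = 315, so the proportions are 0.0920635, 0.1396825, 0.1079365, 0.0825397, 0.1047619, 0.0984127, 0.1238095, 0.1619048, 0.0888889 (working shown to 7 dp, full precision carried).
D = 0.0920635² + 0.1396825² + 0.1079365² + 0.0825397² + 0.1047619² + 0.0984127² + 0.1238095² + 0.1619048² + 0.0888889² = 0.0084757 + 0.0195112 + 0.0116503 + 0.0068128 + 0.0109751 + 0.0096851 + 0.0153288 + 0.0262132 + 0.0079012 = 0.1165533.
So 1/D = 8.57977, i.e. 8.580 to 3 decimal places.

8.580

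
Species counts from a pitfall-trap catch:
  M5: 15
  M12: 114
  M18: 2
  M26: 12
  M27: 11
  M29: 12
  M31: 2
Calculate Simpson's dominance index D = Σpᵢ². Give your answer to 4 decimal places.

Total N = 15+114+2+12+11+12+2 = 168, so the proportions are 0.089286, 0.678571, 0.011905, 0.071429, 0.065476, 0.071429, 0.011905 (working shown to 6 dp, full precision carried).
D = 0.089286² + 0.678571² + 0.011905² + 0.071429² + 0.065476² + 0.071429² + 0.011905² = 0.007972 + 0.460459 + 0.000142 + 0.005102 + 0.004287 + 0.005102 + 0.000142 = 0.483206.
To 4 decimal places, D = 0.4832.

0.4832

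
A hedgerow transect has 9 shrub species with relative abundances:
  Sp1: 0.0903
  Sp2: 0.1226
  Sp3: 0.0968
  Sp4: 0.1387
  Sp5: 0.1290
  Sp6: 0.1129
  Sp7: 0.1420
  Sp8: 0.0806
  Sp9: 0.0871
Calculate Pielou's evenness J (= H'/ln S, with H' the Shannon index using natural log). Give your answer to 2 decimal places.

0.99

H' = −Σ pᵢ ln pᵢ = −((-0.2171) + (-0.2573) + (-0.2260) + (-0.2740) + (-0.2642) + (-0.2463) + (-0.2772) + (-0.2030) + (-0.2126)) = 2.1777 (working shown to 4 dp, full precision carried).
With S = 9 species, ln S = 2.1972, so J = 2.1777/2.1972 = 0.9911, i.e. 0.99 to 2 decimal places.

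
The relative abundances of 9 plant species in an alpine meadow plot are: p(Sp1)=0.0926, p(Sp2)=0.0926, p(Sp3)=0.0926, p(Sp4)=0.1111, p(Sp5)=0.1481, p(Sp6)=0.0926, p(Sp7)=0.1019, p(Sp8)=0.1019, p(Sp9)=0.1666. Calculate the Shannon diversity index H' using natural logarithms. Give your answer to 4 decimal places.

Each pᵢ ln pᵢ term (working shown to 6 dp, full precision carried): 0.0926×(-2.379466)=-0.220339, 0.0926×(-2.379466)=-0.220339, 0.0926×(-2.379466)=-0.220339, 0.1111×(-2.197325)=-0.244123, 0.1481×(-1.909868)=-0.282851, 0.0926×(-2.379466)=-0.220339, 0.1019×(-2.283763)=-0.232715, 0.1019×(-2.283763)=-0.232715, 0.1666×(-1.792160)=-0.298574.
Sum = -2.172333, so H' = 2.1723.

2.1723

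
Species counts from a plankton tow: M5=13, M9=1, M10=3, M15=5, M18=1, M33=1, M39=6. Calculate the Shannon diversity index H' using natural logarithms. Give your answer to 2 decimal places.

1.55

Total N = 13+1+3+5+1+1+6 = 30, so the proportions are 0.4333, 0.0333, 0.1, 0.1667, 0.0333, 0.0333, 0.2 (working shown to 4 dp, full precision carried).
Each pᵢ ln pᵢ term: 0.4333×(-0.8362)=-0.3624, 0.0333×(-3.4012)=-0.1134, 0.1×(-2.3026)=-0.2303, 0.1667×(-1.7918)=-0.2986, 0.0333×(-3.4012)=-0.1134, 0.0333×(-3.4012)=-0.1134, 0.2×(-1.6094)=-0.3219.
Sum = -1.5533, so H' = 1.55.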